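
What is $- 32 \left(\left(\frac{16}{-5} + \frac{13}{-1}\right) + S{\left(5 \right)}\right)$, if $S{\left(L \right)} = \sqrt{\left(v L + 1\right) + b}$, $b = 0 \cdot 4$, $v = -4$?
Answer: $\frac{2592}{5} - 32 i \sqrt{19} \approx 518.4 - 139.48 i$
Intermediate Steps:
$b = 0$
$S{\left(L \right)} = \sqrt{1 - 4 L}$ ($S{\left(L \right)} = \sqrt{\left(- 4 L + 1\right) + 0} = \sqrt{\left(1 - 4 L\right) + 0} = \sqrt{1 - 4 L}$)
$- 32 \left(\left(\frac{16}{-5} + \frac{13}{-1}\right) + S{\left(5 \right)}\right) = - 32 \left(\left(\frac{16}{-5} + \frac{13}{-1}\right) + \sqrt{1 - 20}\right) = - 32 \left(\left(16 \left(- \frac{1}{5}\right) + 13 \left(-1\right)\right) + \sqrt{1 - 20}\right) = - 32 \left(\left(- \frac{16}{5} - 13\right) + \sqrt{-19}\right) = - 32 \left(- \frac{81}{5} + i \sqrt{19}\right) = \frac{2592}{5} - 32 i \sqrt{19}$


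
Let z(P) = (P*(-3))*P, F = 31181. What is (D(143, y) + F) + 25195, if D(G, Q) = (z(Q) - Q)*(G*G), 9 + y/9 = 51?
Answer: -8773178094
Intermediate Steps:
y = 378 (y = -81 + 9*51 = -81 + 459 = 378)
z(P) = -3*P**2 (z(P) = (-3*P)*P = -3*P**2)
D(G, Q) = G**2*(-Q - 3*Q**2) (D(G, Q) = (-3*Q**2 - Q)*(G*G) = (-Q - 3*Q**2)*G**2 = G**2*(-Q - 3*Q**2))
(D(143, y) + F) + 25195 = (378*143**2*(-1 - 3*378) + 31181) + 25195 = (378*20449*(-1 - 1134) + 31181) + 25195 = (378*20449*(-1135) + 31181) + 25195 = (-8773234470 + 31181) + 25195 = -8773203289 + 25195 = -8773178094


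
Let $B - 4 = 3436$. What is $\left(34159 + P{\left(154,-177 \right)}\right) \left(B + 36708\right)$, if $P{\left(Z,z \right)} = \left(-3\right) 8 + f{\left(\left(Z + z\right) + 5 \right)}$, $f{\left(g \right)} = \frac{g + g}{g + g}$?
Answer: $1370492128$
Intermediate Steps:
$B = 3440$ ($B = 4 + 3436 = 3440$)
$f{\left(g \right)} = 1$ ($f{\left(g \right)} = \frac{2 g}{2 g} = 2 g \frac{1}{2 g} = 1$)
$P{\left(Z,z \right)} = -23$ ($P{\left(Z,z \right)} = \left(-3\right) 8 + 1 = -24 + 1 = -23$)
$\left(34159 + P{\left(154,-177 \right)}\right) \left(B + 36708\right) = \left(34159 - 23\right) \left(3440 + 36708\right) = 34136 \cdot 40148 = 1370492128$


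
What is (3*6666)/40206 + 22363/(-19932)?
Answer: -7583737/12142212 ≈ -0.62458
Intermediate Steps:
(3*6666)/40206 + 22363/(-19932) = 19998*(1/40206) + 22363*(-1/19932) = 3333/6701 - 2033/1812 = -7583737/12142212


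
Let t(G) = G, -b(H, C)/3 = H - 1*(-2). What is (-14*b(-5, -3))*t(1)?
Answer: -126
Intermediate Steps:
b(H, C) = -6 - 3*H (b(H, C) = -3*(H - 1*(-2)) = -3*(H + 2) = -3*(2 + H) = -6 - 3*H)
(-14*b(-5, -3))*t(1) = -14*(-6 - 3*(-5))*1 = -14*(-6 + 15)*1 = -14*9*1 = -126*1 = -126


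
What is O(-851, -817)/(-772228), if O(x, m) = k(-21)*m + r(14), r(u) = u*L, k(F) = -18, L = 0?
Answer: -7353/386114 ≈ -0.019044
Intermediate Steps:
r(u) = 0 (r(u) = u*0 = 0)
O(x, m) = -18*m (O(x, m) = -18*m + 0 = -18*m)
O(-851, -817)/(-772228) = -18*(-817)/(-772228) = 14706*(-1/772228) = -7353/386114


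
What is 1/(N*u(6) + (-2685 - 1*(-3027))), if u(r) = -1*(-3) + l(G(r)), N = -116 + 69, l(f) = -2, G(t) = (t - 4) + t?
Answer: 1/295 ≈ 0.0033898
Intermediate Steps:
G(t) = -4 + 2*t (G(t) = (-4 + t) + t = -4 + 2*t)
N = -47
u(r) = 1 (u(r) = -1*(-3) - 2 = 3 - 2 = 1)
1/(N*u(6) + (-2685 - 1*(-3027))) = 1/(-47*1 + (-2685 - 1*(-3027))) = 1/(-47 + (-2685 + 3027)) = 1/(-47 + 342) = 1/295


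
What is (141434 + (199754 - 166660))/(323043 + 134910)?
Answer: 58176/152651 ≈ 0.38110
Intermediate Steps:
(141434 + (199754 - 166660))/(323043 + 134910) = (141434 + 33094)/457953 = 174528*(1/457953) = 58176/152651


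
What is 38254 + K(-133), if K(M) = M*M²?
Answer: -2314383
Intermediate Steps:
K(M) = M³
38254 + K(-133) = 38254 + (-133)³ = 38254 - 2352637 = -2314383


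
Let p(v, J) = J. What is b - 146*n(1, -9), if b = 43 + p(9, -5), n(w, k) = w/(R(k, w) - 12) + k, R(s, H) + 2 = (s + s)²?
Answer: 209487/155 ≈ 1351.5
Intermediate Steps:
R(s, H) = -2 + 4*s² (R(s, H) = -2 + (s + s)² = -2 + (2*s)² = -2 + 4*s²)
n(w, k) = k + w/(-14 + 4*k²) (n(w, k) = w/((-2 + 4*k²) - 12) + k = w/(-14 + 4*k²) + k = k + w/(-14 + 4*k²))
b = 38 (b = 43 - 5 = 38)
b - 146*n(1, -9) = 38 - 73*(1 - 14*(-9) + 4*(-9)³)/(-7 + 2*(-9)²) = 38 - 73*(1 + 126 + 4*(-729))/(-7 + 2*81) = 38 - 73*(1 + 126 - 2916)/(-7 + 162) = 38 - 73*(-2789)/155 = 38 - 146*(-2789/310) = 38 + 203597/155 = 209487/155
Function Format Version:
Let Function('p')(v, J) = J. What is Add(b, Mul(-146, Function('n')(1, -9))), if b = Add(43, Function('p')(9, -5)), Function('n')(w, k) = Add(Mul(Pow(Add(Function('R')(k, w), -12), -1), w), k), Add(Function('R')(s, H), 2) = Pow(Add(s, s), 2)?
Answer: Rational(209487, 155) ≈ 1351.5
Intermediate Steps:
Function('R')(s, H) = Add(-2, Mul(4, Pow(s, 2))) (Function('R')(s, H) = Add(-2, Pow(Add(s, s), 2)) = Add(-2, Pow(Mul(2, s), 2)) = Add(-2, Mul(4, Pow(s, 2))))
Function('n')(w, k) = Add(k, Mul(w, Pow(Add(-14, Mul(4, Pow(k, 2))), -1))) (Function('n')(w, k) = Add(Mul(Pow(Add(Add(-2, Mul(4, Pow(k, 2))), -12), -1), w), k) = Add(Mul(Pow(Add(-14, Mul(4, Pow(k, 2))), -1), w), k) = Add(Mul(w, Pow(Add(-14, Mul(4, Pow(k, 2))), -1)), k) = Add(k, Mul(w, Pow(Add(-14, Mul(4, Pow(k, 2))), -1))))
b = 38 (b = Add(43, -5) = 38)
Add(b, Mul(-146, Function('n')(1, -9))) = Add(38, Mul(-146, Mul(Rational(1, 2), Pow(Add(-7, Mul(2, Pow(-9, 2))), -1), Add(1, Mul(-14, -9), Mul(4, Pow(-9, 3)))))) = Add(38, Mul(-146, Mul(Rational(1, 2), Pow(Add(-7, Mul(2, 81)), -1), Add(1, 126, Mul(4, -729))))) = Add(38, Mul(-146, Mul(Rational(1, 2), Pow(Add(-7, 162), -1), Add(1, 126, -2916)))) = Add(38, Mul(-146, Mul(Rational(1, 2), Pow(155, -1), -2789))) = Add(38, Mul(-146, Mul(Rational(1, 2), Rational(1, 155), -2789))) = Add(38, Mul(-146, Rational(-2789, 310))) = Add(38, Rational(203597, 155)) = Rational(209487, 155)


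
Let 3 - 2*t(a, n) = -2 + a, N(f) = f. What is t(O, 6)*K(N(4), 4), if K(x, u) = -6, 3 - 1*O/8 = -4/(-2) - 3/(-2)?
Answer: -27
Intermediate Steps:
O = -4 (O = 24 - 8*(-4/(-2) - 3/(-2)) = 24 - 8*(-4*(-½) - 3*(-½)) = 24 - 8*(2 + 3/2) = 24 - 8*7/2 = 24 - 28 = -4)
t(a, n) = 5/2 - a/2 (t(a, n) = 3/2 - (-2 + a)/2 = 3/2 + (1 - a/2) = 5/2 - a/2)
t(O, 6)*K(N(4), 4) = (5/2 - ½*(-4))*(-6) = (5/2 + 2)*(-6) = (9/2)*(-6) = -27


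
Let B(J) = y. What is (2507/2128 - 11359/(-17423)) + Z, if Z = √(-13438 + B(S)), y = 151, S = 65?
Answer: 510161/278768 + I*√13287 ≈ 1.8301 + 115.27*I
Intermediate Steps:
B(J) = 151
Z = I*√13287 (Z = √(-13438 + 151) = √(-13287) = I*√13287 ≈ 115.27*I)
(2507/2128 - 11359/(-17423)) + Z = (2507/2128 - 11359/(-17423)) + I*√13287 = (2507*(1/2128) - 11359*(-1/17423)) + I*√13287 = (2507/2128 + 11359/17423) + I*√13287 = 510161/278768 + I*√13287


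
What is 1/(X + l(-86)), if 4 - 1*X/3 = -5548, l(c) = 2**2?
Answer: 1/16660 ≈ 6.0024e-5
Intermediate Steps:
l(c) = 4
X = 16656 (X = 12 - 3*(-5548) = 12 + 16644 = 16656)
1/(X + l(-86)) = 1/(16656 + 4) = 1/16660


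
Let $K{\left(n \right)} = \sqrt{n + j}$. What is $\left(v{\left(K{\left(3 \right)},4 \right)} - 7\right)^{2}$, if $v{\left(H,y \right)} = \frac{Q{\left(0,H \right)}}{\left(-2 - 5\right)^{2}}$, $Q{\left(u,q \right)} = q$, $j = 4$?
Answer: $\frac{\left(343 - \sqrt{7}\right)^{2}}{2401} \approx 48.247$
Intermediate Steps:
$K{\left(n \right)} = \sqrt{4 + n}$ ($K{\left(n \right)} = \sqrt{n + 4} = \sqrt{4 + n}$)
$v{\left(H,y \right)} = \frac{H}{49}$ ($v{\left(H,y \right)} = \frac{H}{\left(-2 - 5\right)^{2}} = \frac{H}{\left(-7\right)^{2}} = \frac{H}{49}$)
$\left(v{\left(K{\left(3 \right)},4 \right)} - 7\right)^{2} = \left(\frac{\sqrt{4 + 3}}{49} - 7\right)^{2} = \left(\frac{\sqrt{7}}{49} - 7\right)^{2} = \left(-7 + \frac{\sqrt{7}}{49}\right)^{2}$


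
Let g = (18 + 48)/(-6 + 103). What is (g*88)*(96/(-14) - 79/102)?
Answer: -5274632/11543 ≈ -456.96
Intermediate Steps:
g = 66/97 ≈ 0.68041
(g*88)*(96/(-14) - 79/102) = ((66/97)*88)*(96/(-14) - 79/102) = 5808*(96*(-1/14) - 79*1/102)/97 = 5808*(-48/7 - 79/102)/97 = (5808/97)*(-5449/714) = -5274632/11543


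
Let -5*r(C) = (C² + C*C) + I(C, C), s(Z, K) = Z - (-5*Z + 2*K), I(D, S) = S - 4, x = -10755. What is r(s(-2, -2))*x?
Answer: 249516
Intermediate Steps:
I(D, S) = -4 + S
s(Z, K) = -2*K + 6*Z (s(Z, K) = Z + (-2*K + 5*Z) = -2*K + 6*Z)
r(C) = ⅘ - 2*C²/5 - C/5 (r(C) = -((C² + C*C) + (-4 + C))/5 = -((C² + C²) + (-4 + C))/5 = -(2*C² + (-4 + C))/5 = -(-4 + C + 2*C²)/5 = ⅘ - 2*C²/5 - C/5)
r(s(-2, -2))*x = (⅘ - 2*(-2*(-2) + 6*(-2))²/5 - (-2*(-2) + 6*(-2))/5)*(-10755) = (⅘ - 2*(4 - 12)²/5 - (4 - 12)/5)*(-10755) = (⅘ - ⅖*(-8)² - ⅕*(-8))*(-10755) = (⅘ - ⅖*64 + 8/5)*(-10755) = (⅘ - 128/5 + 8/5)*(-10755) = -116/5*(-10755) = 249516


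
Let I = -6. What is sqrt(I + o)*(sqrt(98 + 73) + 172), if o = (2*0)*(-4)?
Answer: I*sqrt(6)*(172 + 3*sqrt(19)) ≈ 453.34*I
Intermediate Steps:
o = 0 (o = 0*(-4) = 0)
sqrt(I + o)*(sqrt(98 + 73) + 172) = sqrt(-6 + 0)*(sqrt(98 + 73) + 172) = sqrt(-6)*(sqrt(171) + 172) = (I*sqrt(6))*(3*sqrt(19) + 172) = (I*sqrt(6))*(172 + 3*sqrt(19)) = I*sqrt(6)*(172 + 3*sqrt(19))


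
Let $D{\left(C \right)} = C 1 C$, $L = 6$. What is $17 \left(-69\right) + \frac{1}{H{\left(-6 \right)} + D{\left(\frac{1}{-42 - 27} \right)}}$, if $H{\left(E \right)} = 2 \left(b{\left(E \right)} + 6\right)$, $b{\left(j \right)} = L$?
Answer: $- \frac{134028084}{114265} \approx -1173.0$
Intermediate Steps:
$D{\left(C \right)} = C^{2}$ ($D{\left(C \right)} = C C = C^{2}$)
$b{\left(j \right)} = 6$
$H{\left(E \right)} = 24$ ($H{\left(E \right)} = 2 \left(6 + 6\right) = 2 \cdot 12 = 24$)
$17 \left(-69\right) + \frac{1}{H{\left(-6 \right)} + D{\left(\frac{1}{-42 - 27} \right)}} = 17 \left(-69\right) + \frac{1}{24 + \left(\frac{1}{-42 - 27}\right)^{2}} = -1173 + \frac{1}{24 + \left(\frac{1}{-69}\right)^{2}} = -1173 + \frac{1}{24 + \left(- \frac{1}{69}\right)^{2}} = -1173 + \frac{1}{24 + \frac{1}{4761}} = -1173 + \frac{1}{\frac{114265}{4761}} = -1173 + \frac{4761}{114265} = - \frac{134028084}{114265}$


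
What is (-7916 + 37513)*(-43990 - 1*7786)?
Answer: -1532414272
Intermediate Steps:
(-7916 + 37513)*(-43990 - 1*7786) = 29597*(-43990 - 7786) = 29597*(-51776) = -1532414272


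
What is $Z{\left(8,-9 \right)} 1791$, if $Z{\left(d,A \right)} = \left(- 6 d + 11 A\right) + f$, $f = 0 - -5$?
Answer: $-254322$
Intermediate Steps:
$f = 5$ ($f = 0 + 5 = 5$)
$Z{\left(d,A \right)} = 5 - 6 d + 11 A$ ($Z{\left(d,A \right)} = \left(- 6 d + 11 A\right) + 5 = 5 - 6 d + 11 A$)
$Z{\left(8,-9 \right)} 1791 = \left(5 - 48 + 11 \left(-9\right)\right) 1791 = \left(5 - 48 - 99\right) 1791 = \left(-142\right) 1791 = -254322$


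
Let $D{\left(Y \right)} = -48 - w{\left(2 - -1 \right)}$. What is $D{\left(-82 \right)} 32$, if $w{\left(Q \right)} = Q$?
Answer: $-1632$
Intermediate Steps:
$D{\left(Y \right)} = -51$ ($D{\left(Y \right)} = -48 - \left(2 - -1\right) = -48 - \left(2 + 1\right) = -48 - 3 = -51$)
$D{\left(-82 \right)} 32 = \left(-51\right) 32 = -1632$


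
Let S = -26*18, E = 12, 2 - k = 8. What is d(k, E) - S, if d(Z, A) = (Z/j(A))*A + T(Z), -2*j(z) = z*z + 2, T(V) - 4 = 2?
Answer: 34674/73 ≈ 474.99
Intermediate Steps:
k = -6 (k = 2 - 1*8 = 2 - 8 = -6)
T(V) = 6 (T(V) = 4 + 2 = 6)
j(z) = -1 - z²/2 (j(z) = -(z*z + 2)/2 = -(z² + 2)/2 = -(2 + z²)/2 = -1 - z²/2)
d(Z, A) = 6 + A*Z/(-1 - A²/2) (d(Z, A) = (Z/(-1 - A²/2))*A + 6 = A*Z/(-1 - A²/2) + 6 = 6 + A*Z/(-1 - A²/2))
S = -468
d(k, E) - S = 2*(6 + 3*12² - 1*12*(-6))/(2 + 12²) - 1*(-468) = 2*(6 + 3*144 + 72)/(2 + 144) + 468 = 2*(6 + 432 + 72)/146 + 468 = 2*(1/146)*510 + 468 = 510/73 + 468 = 34674/73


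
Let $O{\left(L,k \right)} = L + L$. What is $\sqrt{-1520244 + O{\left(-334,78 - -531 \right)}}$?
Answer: $4 i \sqrt{95057} \approx 1233.3 i$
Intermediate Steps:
$O{\left(L,k \right)} = 2 L$
$\sqrt{-1520244 + O{\left(-334,78 - -531 \right)}} = \sqrt{-1520244 + 2 \left(-334\right)} = \sqrt{-1520244 - 668} = \sqrt{-1520912} = 4 i \sqrt{95057}$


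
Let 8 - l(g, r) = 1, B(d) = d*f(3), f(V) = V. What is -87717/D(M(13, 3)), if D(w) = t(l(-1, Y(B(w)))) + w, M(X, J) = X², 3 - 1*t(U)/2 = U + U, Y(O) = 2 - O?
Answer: -4177/7 ≈ -596.71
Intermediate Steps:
B(d) = 3*d (B(d) = d*3 = 3*d)
l(g, r) = 7 (l(g, r) = 8 - 1*1 = 8 - 1 = 7)
t(U) = 6 - 4*U (t(U) = 6 - 2*(U + U) = 6 - 4*U)
D(w) = -22 + w (D(w) = (6 - 4*7) + w = (6 - 28) + w = -22 + w)
-87717/D(M(13, 3)) = -87717/(-22 + 13²) = -87717/(-22 + 169) = -87717/147 = -87717*1/147 = -4177/7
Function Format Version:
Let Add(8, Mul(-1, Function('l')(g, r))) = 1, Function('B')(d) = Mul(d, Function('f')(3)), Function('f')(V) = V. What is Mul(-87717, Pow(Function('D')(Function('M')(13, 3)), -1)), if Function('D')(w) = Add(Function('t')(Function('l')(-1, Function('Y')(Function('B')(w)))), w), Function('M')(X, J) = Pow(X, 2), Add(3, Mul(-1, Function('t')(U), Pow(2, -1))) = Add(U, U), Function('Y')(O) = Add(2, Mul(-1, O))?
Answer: Rational(-4177, 7) ≈ -596.71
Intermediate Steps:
Function('B')(d) = Mul(3, d) (Function('B')(d) = Mul(d, 3) = Mul(3, d))
Function('l')(g, r) = 7 (Function('l')(g, r) = Add(8, Mul(-1, 1)) = Add(8, -1) = 7)
Function('t')(U) = Add(6, Mul(-4, U)) (Function('t')(U) = Add(6, Mul(-2, Add(U, U))) = Add(6, Mul(-2, Mul(2, U))) = Add(6, Mul(-4, U)))
Function('D')(w) = Add(-22, w) (Function('D')(w) = Add(Add(6, Mul(-4, 7)), w) = Add(Add(6, -28), w) = Add(-22, w))
Mul(-87717, Pow(Function('D')(Function('M')(13, 3)), -1)) = Mul(-87717, Pow(Add(-22, Pow(13, 2)), -1)) = Mul(-87717, Pow(Add(-22, 169), -1)) = Mul(-87717, Pow(147, -1)) = Mul(-87717, Rational(1, 147)) = Rational(-4177, 7)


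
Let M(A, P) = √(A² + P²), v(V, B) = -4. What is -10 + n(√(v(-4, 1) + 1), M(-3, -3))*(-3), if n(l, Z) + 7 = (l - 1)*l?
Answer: 20 + 3*I*√3 ≈ 20.0 + 5.1962*I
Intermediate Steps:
n(l, Z) = -7 + l*(-1 + l) (n(l, Z) = -7 + (l - 1)*l = -7 + (-1 + l)*l = -7 + l*(-1 + l))
-10 + n(√(v(-4, 1) + 1), M(-3, -3))*(-3) = -10 + (-7 + (√(-4 + 1))² - √(-4 + 1))*(-3) = -10 + (-7 + (√(-3))² - √(-3))*(-3) = -10 + (-7 + (I*√3)² - I*√3)*(-3) = -10 + (-7 - 3 - I*√3)*(-3) = -10 + (-10 - I*√3)*(-3) = -10 + (30 + 3*I*√3) = 20 + 3*I*√3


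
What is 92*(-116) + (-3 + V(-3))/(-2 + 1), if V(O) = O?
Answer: -10666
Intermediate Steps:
92*(-116) + (-3 + V(-3))/(-2 + 1) = 92*(-116) + (-3 - 3)/(-2 + 1) = -10672 - 6/(-1) = -10672 - 6*(-1) = -10672 + 6 = -10666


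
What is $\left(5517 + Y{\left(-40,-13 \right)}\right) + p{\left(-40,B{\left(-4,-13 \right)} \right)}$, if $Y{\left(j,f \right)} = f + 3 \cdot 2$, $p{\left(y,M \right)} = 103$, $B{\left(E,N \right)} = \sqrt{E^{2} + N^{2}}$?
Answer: $5613$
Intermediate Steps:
$Y{\left(j,f \right)} = 6 + f$ ($Y{\left(j,f \right)} = f + 6 = 6 + f$)
$\left(5517 + Y{\left(-40,-13 \right)}\right) + p{\left(-40,B{\left(-4,-13 \right)} \right)} = \left(5517 + \left(6 - 13\right)\right) + 103 = \left(5517 - 7\right) + 103 = 5510 + 103 = 5613$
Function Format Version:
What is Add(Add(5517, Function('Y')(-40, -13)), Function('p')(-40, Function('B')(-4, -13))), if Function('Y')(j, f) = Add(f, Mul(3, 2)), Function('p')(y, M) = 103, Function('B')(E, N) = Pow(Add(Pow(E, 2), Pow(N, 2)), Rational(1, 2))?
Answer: 5613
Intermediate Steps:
Function('Y')(j, f) = Add(6, f) (Function('Y')(j, f) = Add(f, 6) = Add(6, f))
Add(Add(5517, Function('Y')(-40, -13)), Function('p')(-40, Function('B')(-4, -13))) = Add(Add(5517, Add(6, -13)), 103) = Add(Add(5517, -7), 103) = Add(5510, 103) = 5613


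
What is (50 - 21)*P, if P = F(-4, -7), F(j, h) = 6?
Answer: 174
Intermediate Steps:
P = 6
(50 - 21)*P = (50 - 21)*6 = 29*6 = 174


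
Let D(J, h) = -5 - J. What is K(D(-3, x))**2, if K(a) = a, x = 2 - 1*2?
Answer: 4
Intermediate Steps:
x = 0 (x = 2 - 2 = 0)
K(D(-3, x))**2 = (-5 - 1*(-3))**2 = (-5 + 3)**2 = (-2)**2 = 4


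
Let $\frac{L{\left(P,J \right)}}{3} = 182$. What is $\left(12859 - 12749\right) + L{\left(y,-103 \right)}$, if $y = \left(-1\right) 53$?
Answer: $656$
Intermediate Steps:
$y = -53$
$L{\left(P,J \right)} = 546$ ($L{\left(P,J \right)} = 3 \cdot 182 = 546$)
$\left(12859 - 12749\right) + L{\left(y,-103 \right)} = \left(12859 - 12749\right) + 546 = 110 + 546 = 656$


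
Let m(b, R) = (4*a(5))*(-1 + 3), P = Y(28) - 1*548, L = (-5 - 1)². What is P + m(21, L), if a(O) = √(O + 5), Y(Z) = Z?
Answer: -520 + 8*√10 ≈ -494.70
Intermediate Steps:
a(O) = √(5 + O)
L = 36 (L = (-6)² = 36)
P = -520 (P = 28 - 1*548 = 28 - 548 = -520)
m(b, R) = 8*√10 (m(b, R) = (4*√(5 + 5))*(-1 + 3) = (4*√10)*2 = 8*√10)
P + m(21, L) = -520 + 8*√10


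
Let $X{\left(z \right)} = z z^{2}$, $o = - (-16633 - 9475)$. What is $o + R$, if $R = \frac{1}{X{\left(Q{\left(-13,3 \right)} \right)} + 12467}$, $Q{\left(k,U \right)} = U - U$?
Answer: $\frac{325488437}{12467} \approx 26108.0$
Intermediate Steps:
$Q{\left(k,U \right)} = 0$
$o = 26108$ ($o = \left(-1\right) \left(-26108\right) = 26108$)
$X{\left(z \right)} = z^{3}$
$R = \frac{1}{12467}$ ($R = \frac{1}{0^{3} + 12467} = \frac{1}{0 + 12467} = \frac{1}{12467} \approx 8.0212 \cdot 10^{-5}$)
$o + R = 26108 + \frac{1}{12467} = \frac{325488437}{12467}$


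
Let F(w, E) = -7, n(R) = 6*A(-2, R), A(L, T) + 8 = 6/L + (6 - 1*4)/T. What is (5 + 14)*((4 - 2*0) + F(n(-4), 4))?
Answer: -57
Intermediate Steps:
A(L, T) = -8 + 2/T + 6/L (A(L, T) = -8 + (6/L + (6 - 1*4)/T) = -8 + (6/L + (6 - 4)/T) = -8 + (6/L + 2/T) = -8 + (2/T + 6/L) = -8 + 2/T + 6/L)
n(R) = -66 + 12/R (n(R) = 6*(-8 + 2/R + 6/(-2)) = 6*(-8 + 2/R + 6*(-½)) = 6*(-8 + 2/R - 3) = 6*(-11 + 2/R) = -66 + 12/R)
(5 + 14)*((4 - 2*0) + F(n(-4), 4)) = (5 + 14)*((4 - 2*0) - 7) = 19*((4 + 0) - 7) = 19*(4 - 7) = 19*(-3) = -57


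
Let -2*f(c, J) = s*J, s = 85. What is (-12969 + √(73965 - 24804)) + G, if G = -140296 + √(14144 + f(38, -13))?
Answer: -153265 + √49161 + √58786/2 ≈ -1.5292e+5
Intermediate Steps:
f(c, J) = -85*J/2
G = -140296 + √58786/2 (G = -140296 + √(14144 - 85/2*(-13)) = -140296 + √(14144 + 1105/2) = -140296 + √(29393/2) = -140296 + √58786/2 ≈ -1.4017e+5)
(-12969 + √(73965 - 24804)) + G = (-12969 + √(73965 - 24804)) + (-140296 + √58786/2) = (-12969 + √49161) + (-140296 + √58786/2) = -153265 + √49161 + √58786/2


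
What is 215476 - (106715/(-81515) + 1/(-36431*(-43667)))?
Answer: 46961997298008656/217944049349 ≈ 2.1548e+5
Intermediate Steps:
215476 - (106715/(-81515) + 1/(-36431*(-43667))) = 215476 - (106715*(-1/81515) - 1/36431*(-1/43667)) = 215476 - (-3049/2329 + 1/1590832477) = 215476 - 1*(-285320483532/217944049349) = 215476 + 285320483532/217944049349 = 46961997298008656/217944049349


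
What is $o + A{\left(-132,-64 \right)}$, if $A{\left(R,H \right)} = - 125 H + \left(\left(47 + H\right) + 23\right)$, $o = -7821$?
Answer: $185$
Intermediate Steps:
$A{\left(R,H \right)} = 70 - 124 H$ ($A{\left(R,H \right)} = - 125 H + \left(70 + H\right) = 70 - 124 H$)
$o + A{\left(-132,-64 \right)} = -7821 + \left(70 - -7936\right) = -7821 + \left(70 + 7936\right) = -7821 + 8006 = 185$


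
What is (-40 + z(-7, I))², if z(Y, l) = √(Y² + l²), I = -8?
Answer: (40 - √113)² ≈ 862.59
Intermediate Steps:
(-40 + z(-7, I))² = (-40 + √((-7)² + (-8)²))² = (-40 + √(49 + 64))² = (-40 + √113)²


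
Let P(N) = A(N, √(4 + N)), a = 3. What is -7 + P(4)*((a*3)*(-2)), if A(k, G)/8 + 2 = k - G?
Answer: -295 + 288*√2 ≈ 112.29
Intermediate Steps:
A(k, G) = -16 - 8*G + 8*k (A(k, G) = -16 + 8*(k - G) = -16 + (-8*G + 8*k) = -16 - 8*G + 8*k)
P(N) = -16 - 8*√(4 + N) + 8*N
-7 + P(4)*((a*3)*(-2)) = -7 + (-16 - 8*√(4 + 4) + 8*4)*((3*3)*(-2)) = -7 + (-16 - 16*√2 + 32)*(9*(-2)) = -7 + (-16 - 16*√2 + 32)*(-18) = -7 + (16 - 16*√2)*(-18) = -7 + (-288 + 288*√2) = -295 + 288*√2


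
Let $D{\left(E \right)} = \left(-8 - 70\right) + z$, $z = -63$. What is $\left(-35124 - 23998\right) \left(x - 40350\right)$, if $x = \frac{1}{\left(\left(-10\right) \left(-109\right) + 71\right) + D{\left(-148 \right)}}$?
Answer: $\frac{1216642047439}{510} \approx 2.3856 \cdot 10^{9}$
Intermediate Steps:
$D{\left(E \right)} = -141$ ($D{\left(E \right)} = \left(-8 - 70\right) - 63 = -78 - 63 = -141$)
$x = \frac{1}{1020}$ ($x = \frac{1}{\left(\left(-10\right) \left(-109\right) + 71\right) - 141} = \frac{1}{\left(1090 + 71\right) - 141} = \frac{1}{1161 - 141} = \frac{1}{1020} \approx 0.00098039$)
$\left(-35124 - 23998\right) \left(x - 40350\right) = \left(-35124 - 23998\right) \left(\frac{1}{1020} - 40350\right) = \left(-59122\right) \left(- \frac{41156999}{1020}\right) = \frac{1216642047439}{510}$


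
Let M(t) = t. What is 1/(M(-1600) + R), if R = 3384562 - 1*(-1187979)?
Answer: 1/4570941 ≈ 2.1877e-7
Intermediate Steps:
R = 4572541 (R = 3384562 + 1187979 = 4572541)
1/(M(-1600) + R) = 1/(-1600 + 4572541) = 1/4570941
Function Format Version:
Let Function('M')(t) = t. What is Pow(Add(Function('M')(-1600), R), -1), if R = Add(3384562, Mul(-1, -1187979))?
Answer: Rational(1, 4570941) ≈ 2.1877e-7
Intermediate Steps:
R = 4572541 (R = Add(3384562, 1187979) = 4572541)
Pow(Add(Function('M')(-1600), R), -1) = Pow(Add(-1600, 4572541), -1) = Pow(4570941, -1) = Rational(1, 4570941)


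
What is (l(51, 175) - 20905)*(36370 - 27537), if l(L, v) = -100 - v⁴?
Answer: -8284573427790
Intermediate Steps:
(l(51, 175) - 20905)*(36370 - 27537) = ((-100 - 1*175⁴) - 20905)*(36370 - 27537) = ((-100 - 1*937890625) - 20905)*8833 = ((-100 - 937890625) - 20905)*8833 = (-937890725 - 20905)*8833 = -937911630*8833 = -8284573427790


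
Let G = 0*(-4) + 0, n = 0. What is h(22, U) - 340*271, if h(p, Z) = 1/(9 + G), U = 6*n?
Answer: -829259/9 ≈ -92140.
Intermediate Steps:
U = 0 (U = 6*0 = 0)
G = 0 (G = 0 + 0 = 0)
h(p, Z) = ⅑ (h(p, Z) = 1/(9 + 0) = 1/9 = ⅑)
h(22, U) - 340*271 = ⅑ - 340*271 = ⅑ - 92140 = -829259/9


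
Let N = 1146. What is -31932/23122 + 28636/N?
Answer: 156381880/6624453 ≈ 23.607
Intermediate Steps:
-31932/23122 + 28636/N = -31932/23122 + 28636/1146 = -31932*1/23122 + 28636*(1/1146) = -15966/11561 + 14318/573 = 156381880/6624453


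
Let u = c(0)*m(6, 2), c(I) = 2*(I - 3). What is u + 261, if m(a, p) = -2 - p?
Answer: 285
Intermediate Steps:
c(I) = -6 + 2*I (c(I) = 2*(-3 + I) = -6 + 2*I)
u = 24 (u = (-6 + 2*0)*(-2 - 1*2) = (-6 + 0)*(-2 - 2) = -6*(-4) = 24)
u + 261 = 24 + 261 = 285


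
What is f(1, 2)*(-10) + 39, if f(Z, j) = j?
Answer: 19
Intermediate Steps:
f(1, 2)*(-10) + 39 = 2*(-10) + 39 = -20 + 39 = 19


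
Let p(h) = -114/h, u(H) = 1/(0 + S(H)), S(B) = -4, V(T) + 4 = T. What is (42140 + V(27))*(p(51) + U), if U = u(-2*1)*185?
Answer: -139011411/68 ≈ -2.0443e+6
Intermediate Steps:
V(T) = -4 + T
u(H) = -¼ (u(H) = 1/(0 - 4) = 1/(-4) = -¼)
U = -185/4 (U = -¼*185 = -185/4 ≈ -46.250)
(42140 + V(27))*(p(51) + U) = (42140 + (-4 + 27))*(-114/51 - 185/4) = (42140 + 23)*(-114*1/51 - 185/4) = 42163*(-38/17 - 185/4) = 42163*(-3297/68) = -139011411/68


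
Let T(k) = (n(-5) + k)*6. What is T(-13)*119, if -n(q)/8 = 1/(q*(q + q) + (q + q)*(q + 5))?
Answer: -234906/25 ≈ -9396.2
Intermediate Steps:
n(q) = -8/(2*q² + 2*q*(5 + q)) (n(q) = -8/(q*(q + q) + (q + q)*(q + 5)) = -8/(q*(2*q) + (2*q)*(5 + q)) = -8/(2*q² + 2*q*(5 + q)))
T(k) = -24/25 + 6*k (T(k) = (-4/(-5*(5 + 2*(-5))) + k)*6 = (-4*(-⅕)/(5 - 10) + k)*6 = (-4*(-⅕)/(-5) + k)*6 = (-4*(-⅕)*(-⅕) + k)*6 = (-4/25 + k)*6 = -24/25 + 6*k)
T(-13)*119 = (-24/25 + 6*(-13))*119 = (-24/25 - 78)*119 = -1974/25*119 = -234906/25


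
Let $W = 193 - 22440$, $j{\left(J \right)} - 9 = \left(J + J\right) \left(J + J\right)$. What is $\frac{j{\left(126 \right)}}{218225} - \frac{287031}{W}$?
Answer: $\frac{64050313686}{4854851575} \approx 13.193$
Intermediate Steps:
$j{\left(J \right)} = 9 + 4 J^{2}$ ($j{\left(J \right)} = 9 + \left(J + J\right) \left(J + J\right) = 9 + 2 J 2 J = 9 + 4 J^{2}$)
$W = -22247$ ($W = 193 - 22440 = -22247$)
$\frac{j{\left(126 \right)}}{218225} - \frac{287031}{W} = \frac{9 + 4 \cdot 126^{2}}{218225} - \frac{287031}{-22247} = \left(9 + 4 \cdot 15876\right) \frac{1}{218225} - - \frac{287031}{22247} = \left(9 + 63504\right) \frac{1}{218225} + \frac{287031}{22247} = 63513 \cdot \frac{1}{218225} + \frac{287031}{22247} = \frac{63513}{218225} + \frac{287031}{22247} = \frac{64050313686}{4854851575}$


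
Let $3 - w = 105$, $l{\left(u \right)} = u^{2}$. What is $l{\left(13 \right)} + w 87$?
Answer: $-8705$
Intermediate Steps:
$w = -102$ ($w = 3 - 105 = -102$)
$l{\left(13 \right)} + w 87 = 13^{2} - 8874 = 169 - 8874 = -8705$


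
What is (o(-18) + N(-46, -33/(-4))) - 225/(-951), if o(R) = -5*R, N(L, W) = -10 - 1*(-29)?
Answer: 34628/317 ≈ 109.24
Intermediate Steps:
N(L, W) = 19 (N(L, W) = -10 + 29 = 19)
(o(-18) + N(-46, -33/(-4))) - 225/(-951) = (-5*(-18) + 19) - 225/(-951) = (90 + 19) - 225*(-1/951) = 109 + 75/317 = 34628/317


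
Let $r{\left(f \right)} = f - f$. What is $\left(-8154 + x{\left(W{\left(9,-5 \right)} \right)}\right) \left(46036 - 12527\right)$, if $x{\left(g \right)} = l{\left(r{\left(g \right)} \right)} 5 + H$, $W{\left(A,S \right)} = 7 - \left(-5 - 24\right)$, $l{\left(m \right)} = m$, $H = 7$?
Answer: $-272997823$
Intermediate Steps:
$r{\left(f \right)} = 0$
$W{\left(A,S \right)} = 36$ ($W{\left(A,S \right)} = 7 - \left(-5 - 24\right) = 7 - -29 = 7 + 29 = 36$)
$x{\left(g \right)} = 7$ ($x{\left(g \right)} = 0 \cdot 5 + 7 = 0 + 7 = 7$)
$\left(-8154 + x{\left(W{\left(9,-5 \right)} \right)}\right) \left(46036 - 12527\right) = \left(-8154 + 7\right) \left(46036 - 12527\right) = \left(-8147\right) 33509 = -272997823$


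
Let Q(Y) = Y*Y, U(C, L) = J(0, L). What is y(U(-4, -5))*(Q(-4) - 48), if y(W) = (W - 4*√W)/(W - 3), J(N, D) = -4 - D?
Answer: -48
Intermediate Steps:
U(C, L) = -4 - L
y(W) = (W - 4*√W)/(-3 + W)
Q(Y) = Y²
y(U(-4, -5))*(Q(-4) - 48) = (((-4 - 1*(-5)) - 4*√(-4 - 1*(-5)))/(-3 + (-4 - 1*(-5))))*((-4)² - 48) = (((-4 + 5) - 4*√(-4 + 5))/(-3 + (-4 + 5)))*(16 - 48) = ((1 - 4*√1)/(-3 + 1))*(-32) = ((1 - 4*1)/(-2))*(-32) = -(1 - 4)/2*(-32) = -½*(-3)*(-32) = (3/2)*(-32) = -48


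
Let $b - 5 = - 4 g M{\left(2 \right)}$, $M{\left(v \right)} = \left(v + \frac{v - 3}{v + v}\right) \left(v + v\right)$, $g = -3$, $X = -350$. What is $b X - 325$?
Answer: $-31475$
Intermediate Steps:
$M{\left(v \right)} = 2 v \left(v + \frac{-3 + v}{2 v}\right)$ ($M{\left(v \right)} = \left(v + \frac{-3 + v}{2 v}\right) 2 v = 2 v \left(v + \frac{-3 + v}{2 v}\right)$)
$b = 89$ ($b = 5 + \left(-4\right) \left(-3\right) \left(-3 + 2 + 2 \cdot 2^{2}\right) = 5 + 12 \left(-3 + 2 + 2 \cdot 4\right) = 5 + 12 \left(-3 + 2 + 8\right) = 5 + 12 \cdot 7 = 5 + 84 = 89$)
$b X - 325 = 89 \left(-350\right) - 325 = -31150 - 325 = -31475$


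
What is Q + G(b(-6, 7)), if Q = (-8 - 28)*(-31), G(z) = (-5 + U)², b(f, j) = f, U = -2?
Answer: 1165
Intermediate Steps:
G(z) = 49 (G(z) = (-5 - 2)² = (-7)² = 49)
Q = 1116 (Q = -36*(-31) = 1116)
Q + G(b(-6, 7)) = 1116 + 49 = 1165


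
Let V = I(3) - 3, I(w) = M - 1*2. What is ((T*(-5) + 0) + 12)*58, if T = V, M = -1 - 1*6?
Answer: 4176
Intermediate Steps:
M = -7 (M = -1 - 6 = -7)
I(w) = -9 (I(w) = -7 - 1*2 = -7 - 2 = -9)
V = -12 (V = -9 - 3 = -12)
T = -12
((T*(-5) + 0) + 12)*58 = ((-12*(-5) + 0) + 12)*58 = ((60 + 0) + 12)*58 = (60 + 12)*58 = 72*58 = 4176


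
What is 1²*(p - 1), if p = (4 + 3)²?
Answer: 48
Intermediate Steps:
p = 49 (p = 7² = 49)
1²*(p - 1) = 1²*(49 - 1) = 1*48 = 48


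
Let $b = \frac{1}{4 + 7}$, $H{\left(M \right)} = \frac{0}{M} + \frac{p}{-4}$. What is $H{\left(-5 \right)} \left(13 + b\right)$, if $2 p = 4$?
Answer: $- \frac{72}{11} \approx -6.5455$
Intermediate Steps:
$p = 2$ ($p = \frac{1}{2} \cdot 4 = 2$)
$H{\left(M \right)} = - \frac{1}{2}$ ($H{\left(M \right)} = \frac{0}{M} + \frac{2}{-4} = 0 + 2 \left(- \frac{1}{4}\right) = 0 - \frac{1}{2} = - \frac{1}{2}$)
$b = \frac{1}{11} \approx 0.090909$
$H{\left(-5 \right)} \left(13 + b\right) = - \frac{13 + \frac{1}{11}}{2} = \left(- \frac{1}{2}\right) \frac{144}{11} = - \frac{72}{11}$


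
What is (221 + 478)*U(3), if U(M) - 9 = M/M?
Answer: 6990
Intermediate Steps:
U(M) = 10 (U(M) = 9 + M/M = 9 + 1 = 10)
(221 + 478)*U(3) = (221 + 478)*10 = 699*10 = 6990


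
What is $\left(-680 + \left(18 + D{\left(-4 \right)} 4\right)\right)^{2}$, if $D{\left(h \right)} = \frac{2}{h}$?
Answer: $440896$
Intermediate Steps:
$\left(-680 + \left(18 + D{\left(-4 \right)} 4\right)\right)^{2} = \left(-680 + \left(18 + \frac{2}{-4} \cdot 4\right)\right)^{2} = \left(-680 + \left(18 + 2 \left(- \frac{1}{4}\right) 4\right)\right)^{2} = \left(-680 + \left(18 - 2\right)\right)^{2} = \left(-680 + 16\right)^{2} = \left(-664\right)^{2} = 440896$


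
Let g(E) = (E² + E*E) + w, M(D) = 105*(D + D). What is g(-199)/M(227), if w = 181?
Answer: 26461/15890 ≈ 1.6653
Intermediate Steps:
M(D) = 210*D (M(D) = 105*(2*D) = 210*D)
g(E) = 181 + 2*E² (g(E) = (E² + E*E) + 181 = (E² + E²) + 181 = 2*E² + 181 = 181 + 2*E²)
g(-199)/M(227) = (181 + 2*(-199)²)/((210*227)) = (181 + 2*39601)/47670 = (181 + 79202)*(1/47670) = 79383*(1/47670) = 26461/15890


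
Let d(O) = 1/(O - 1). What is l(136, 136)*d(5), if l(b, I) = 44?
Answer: 11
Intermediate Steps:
d(O) = 1/(-1 + O)
l(136, 136)*d(5) = 44/(-1 + 5) = 44/4 = 44*(¼) = 11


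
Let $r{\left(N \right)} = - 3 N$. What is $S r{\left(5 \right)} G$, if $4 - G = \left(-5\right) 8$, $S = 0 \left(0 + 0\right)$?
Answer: $0$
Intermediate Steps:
$S = 0$ ($S = 0 \cdot 0 = 0$)
$G = 44$ ($G = 4 - \left(-5\right) 8 = 4 - -40 = 4 + 40 = 44$)
$S r{\left(5 \right)} G = 0 \left(\left(-3\right) 5\right) 44 = 0 \left(-15\right) 44 = 0 \cdot 44 = 0$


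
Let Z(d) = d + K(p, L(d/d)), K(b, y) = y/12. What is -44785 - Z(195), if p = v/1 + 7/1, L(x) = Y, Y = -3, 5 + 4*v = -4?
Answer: -179919/4 ≈ -44980.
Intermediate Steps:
v = -9/4 (v = -5/4 + (¼)*(-4) = -5/4 - 1 = -9/4 ≈ -2.2500)
L(x) = -3
p = 19/4 (p = -9/4/1 + 7/1 = -9/4*1 + 7*1 = -9/4 + 7 = 19/4 ≈ 4.7500)
K(b, y) = y/12 (K(b, y) = y*(1/12) = y/12)
Z(d) = -¼ + d (Z(d) = d + (1/12)*(-3) = d - ¼ = -¼ + d)
-44785 - Z(195) = -44785 - (-¼ + 195) = -44785 - 1*779/4 = -44785 - 779/4 = -179919/4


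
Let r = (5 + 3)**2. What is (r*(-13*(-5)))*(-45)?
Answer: -187200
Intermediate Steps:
r = 64 (r = 8**2 = 64)
(r*(-13*(-5)))*(-45) = (64*(-13*(-5)))*(-45) = (64*65)*(-45) = 4160*(-45) = -187200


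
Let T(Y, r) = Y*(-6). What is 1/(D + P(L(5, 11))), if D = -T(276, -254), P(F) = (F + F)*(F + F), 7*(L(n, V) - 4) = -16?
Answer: 49/81720 ≈ 0.00059961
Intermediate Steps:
L(n, V) = 12/7 (L(n, V) = 4 + (⅐)*(-16) = 4 - 16/7 = 12/7)
T(Y, r) = -6*Y
P(F) = 4*F² (P(F) = (2*F)*(2*F) = 4*F²)
D = 1656 (D = -(-6)*276 = -1*(-1656) = 1656)
1/(D + P(L(5, 11))) = 1/(1656 + 4*(12/7)²) = 1/(1656 + 4*(144/49)) = 1/(1656 + 576/49) = 1/(81720/49) = 49/81720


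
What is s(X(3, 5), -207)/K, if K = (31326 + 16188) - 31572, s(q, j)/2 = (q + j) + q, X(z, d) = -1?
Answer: -209/7971 ≈ -0.026220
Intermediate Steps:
s(q, j) = 2*j + 4*q (s(q, j) = 2*((q + j) + q) = 2*((j + q) + q) = 2*(j + 2*q) = 2*j + 4*q)
K = 15942 (K = 47514 - 31572 = 15942)
s(X(3, 5), -207)/K = (2*(-207) + 4*(-1))/15942 = (-414 - 4)*(1/15942) = -418*1/15942 = -209/7971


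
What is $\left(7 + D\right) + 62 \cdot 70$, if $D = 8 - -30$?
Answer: $4385$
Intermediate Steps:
$D = 38$ ($D = 8 + 30 = 38$)
$\left(7 + D\right) + 62 \cdot 70 = \left(7 + 38\right) + 62 \cdot 70 = 45 + 4340 = 4385$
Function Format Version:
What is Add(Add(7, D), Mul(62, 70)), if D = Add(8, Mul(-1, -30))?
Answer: 4385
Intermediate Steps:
D = 38 (D = Add(8, 30) = 38)
Add(Add(7, D), Mul(62, 70)) = Add(Add(7, 38), Mul(62, 70)) = Add(45, 4340) = 4385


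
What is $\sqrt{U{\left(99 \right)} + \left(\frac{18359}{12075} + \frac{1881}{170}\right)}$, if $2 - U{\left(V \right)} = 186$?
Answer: $\frac{i \sqrt{1155688051938}}{82110} \approx 13.093 i$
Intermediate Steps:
$U{\left(V \right)} = -184$ ($U{\left(V \right)} = 2 - 186 = -184$)
$\sqrt{U{\left(99 \right)} + \left(\frac{18359}{12075} + \frac{1881}{170}\right)} = \sqrt{-184 + \left(\frac{18359}{12075} + \frac{1881}{170}\right)} = \sqrt{-184 + \frac{5166821}{410550}} = \sqrt{- \frac{70374379}{410550}} = \frac{i \sqrt{1155688051938}}{82110}$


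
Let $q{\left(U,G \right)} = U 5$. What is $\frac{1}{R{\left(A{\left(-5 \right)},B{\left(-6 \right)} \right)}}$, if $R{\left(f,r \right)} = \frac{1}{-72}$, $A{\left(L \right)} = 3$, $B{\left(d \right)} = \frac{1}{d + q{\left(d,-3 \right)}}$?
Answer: $-72$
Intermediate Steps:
$q{\left(U,G \right)} = 5 U$
$B{\left(d \right)} = \frac{1}{6 d}$ ($B{\left(d \right)} = \frac{1}{d + 5 d} = \frac{1}{6 d}$)
$R{\left(f,r \right)} = - \frac{1}{72}$
$\frac{1}{R{\left(A{\left(-5 \right)},B{\left(-6 \right)} \right)}} = \frac{1}{- \frac{1}{72}} = -72$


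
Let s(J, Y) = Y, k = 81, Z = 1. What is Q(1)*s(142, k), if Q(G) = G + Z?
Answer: 162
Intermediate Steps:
Q(G) = 1 + G (Q(G) = G + 1 = 1 + G)
Q(1)*s(142, k) = (1 + 1)*81 = 2*81 = 162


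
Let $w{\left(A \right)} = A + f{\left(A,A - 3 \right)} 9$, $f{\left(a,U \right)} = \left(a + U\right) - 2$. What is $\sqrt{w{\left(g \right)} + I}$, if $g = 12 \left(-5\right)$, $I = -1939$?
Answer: $2 i \sqrt{781} \approx 55.893 i$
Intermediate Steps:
$g = -60$
$f{\left(a,U \right)} = -2 + U + a$ ($f{\left(a,U \right)} = \left(U + a\right) - 2 = -2 + U + a$)
$w{\left(A \right)} = -45 + 19 A$ ($w{\left(A \right)} = A + \left(-2 + \left(A - 3\right) + A\right) 9 = A + \left(-2 + \left(-3 + A\right) + A\right) 9 = A + \left(-5 + 2 A\right) 9 = A + \left(-45 + 18 A\right) = -45 + 19 A$)
$\sqrt{w{\left(g \right)} + I} = \sqrt{\left(-45 + 19 \left(-60\right)\right) - 1939} = \sqrt{\left(-45 - 1140\right) - 1939} = \sqrt{-1185 - 1939} = \sqrt{-3124} = 2 i \sqrt{781}$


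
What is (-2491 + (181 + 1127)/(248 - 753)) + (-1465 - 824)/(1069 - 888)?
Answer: -229082548/91405 ≈ -2506.2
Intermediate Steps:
(-2491 + (181 + 1127)/(248 - 753)) + (-1465 - 824)/(1069 - 888) = (-2491 + 1308/(-505)) - 2289/181 = (-2491 + 1308*(-1/505)) - 2289*1/181 = (-2491 - 1308/505) - 2289/181 = -1259263/505 - 2289/181 = -229082548/91405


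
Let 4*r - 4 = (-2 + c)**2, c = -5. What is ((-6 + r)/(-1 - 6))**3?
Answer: -24389/21952 ≈ -1.1110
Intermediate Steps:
r = 53/4 (r = 1 + (-2 - 5)**2/4 = 1 + (1/4)*(-7)**2 = 1 + (1/4)*49 = 1 + 49/4 = 53/4 ≈ 13.250)
((-6 + r)/(-1 - 6))**3 = ((-6 + 53/4)/(-1 - 6))**3 = ((29/4)/(-7))**3 = ((29/4)*(-1/7))**3 = (-29/28)**3 = -24389/21952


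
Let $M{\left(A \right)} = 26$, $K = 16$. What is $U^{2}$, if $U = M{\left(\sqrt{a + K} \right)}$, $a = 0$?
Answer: $676$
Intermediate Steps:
$U = 26$
$U^{2} = 26^{2} = 676$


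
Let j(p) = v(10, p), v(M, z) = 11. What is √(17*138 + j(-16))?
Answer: √2357 ≈ 48.549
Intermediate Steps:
j(p) = 11
√(17*138 + j(-16)) = √(17*138 + 11) = √(2346 + 11) = √2357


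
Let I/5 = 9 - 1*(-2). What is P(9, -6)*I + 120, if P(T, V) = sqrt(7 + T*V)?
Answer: 120 + 55*I*sqrt(47) ≈ 120.0 + 377.06*I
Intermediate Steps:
I = 55 (I = 5*(9 - 1*(-2)) = 5*(9 + 2) = 5*11 = 55)
P(9, -6)*I + 120 = sqrt(7 + 9*(-6))*55 + 120 = sqrt(7 - 54)*55 + 120 = sqrt(-47)*55 + 120 = (I*sqrt(47))*55 + 120 = 55*I*sqrt(47) + 120 = 120 + 55*I*sqrt(47)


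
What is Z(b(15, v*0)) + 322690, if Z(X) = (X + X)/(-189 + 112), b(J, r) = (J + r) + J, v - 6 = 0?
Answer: 24847070/77 ≈ 3.2269e+5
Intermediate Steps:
v = 6 (v = 6 + 0 = 6)
b(J, r) = r + 2*J
Z(X) = -2*X/77 (Z(X) = (2*X)/(-77) = (2*X)*(-1/77) = -2*X/77)
Z(b(15, v*0)) + 322690 = -2*(6*0 + 2*15)/77 + 322690 = -2*(0 + 30)/77 + 322690 = -2/77*30 + 322690 = -60/77 + 322690 = 24847070/77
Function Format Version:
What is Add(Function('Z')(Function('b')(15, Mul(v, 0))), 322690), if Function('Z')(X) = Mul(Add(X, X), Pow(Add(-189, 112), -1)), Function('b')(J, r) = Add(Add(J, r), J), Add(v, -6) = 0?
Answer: Rational(24847070, 77) ≈ 3.2269e+5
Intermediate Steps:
v = 6 (v = Add(6, 0) = 6)
Function('b')(J, r) = Add(r, Mul(2, J))
Function('Z')(X) = Mul(Rational(-2, 77), X) (Function('Z')(X) = Mul(Mul(2, X), Pow(-77, -1)) = Mul(Mul(2, X), Rational(-1, 77)) = Mul(Rational(-2, 77), X))
Add(Function('Z')(Function('b')(15, Mul(v, 0))), 322690) = Add(Mul(Rational(-2, 77), Add(Mul(6, 0), Mul(2, 15))), 322690) = Add(Mul(Rational(-2, 77), Add(0, 30)), 322690) = Add(Mul(Rational(-2, 77), 30), 322690) = Add(Rational(-60, 77), 322690) = Rational(24847070, 77)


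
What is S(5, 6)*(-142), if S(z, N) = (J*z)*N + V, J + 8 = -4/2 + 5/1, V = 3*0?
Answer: 21300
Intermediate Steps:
V = 0
J = -5 (J = -8 + (-4/2 + 5/1) = -8 + (-4*1/2 + 5*1) = -8 + (-2 + 5) = -8 + 3 = -5)
S(z, N) = -5*N*z (S(z, N) = (-5*z)*N + 0 = -5*N*z + 0 = -5*N*z)
S(5, 6)*(-142) = -5*6*5*(-142) = -150*(-142) = 21300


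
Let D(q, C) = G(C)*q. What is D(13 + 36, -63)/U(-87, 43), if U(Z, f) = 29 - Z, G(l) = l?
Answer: -3087/116 ≈ -26.612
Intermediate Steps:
D(q, C) = C*q
D(13 + 36, -63)/U(-87, 43) = (-63*(13 + 36))/(29 - 1*(-87)) = (-63*49)/(29 + 87) = -3087/116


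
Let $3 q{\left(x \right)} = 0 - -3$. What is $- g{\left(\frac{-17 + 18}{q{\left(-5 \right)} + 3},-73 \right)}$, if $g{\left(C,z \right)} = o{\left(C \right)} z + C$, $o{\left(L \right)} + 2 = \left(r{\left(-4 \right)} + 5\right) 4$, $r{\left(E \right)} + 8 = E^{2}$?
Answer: $\frac{14599}{4} \approx 3649.8$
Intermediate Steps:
$q{\left(x \right)} = 1$ ($q{\left(x \right)} = \frac{0 - -3}{3} = \frac{0 + 3}{3} = \frac{1}{3} \cdot 3 = 1$)
$r{\left(E \right)} = -8 + E^{2}$
$o{\left(L \right)} = 50$ ($o{\left(L \right)} = -2 + \left(\left(-8 + \left(-4\right)^{2}\right) + 5\right) 4 = -2 + \left(\left(-8 + 16\right) + 5\right) 4 = -2 + \left(8 + 5\right) 4 = -2 + 13 \cdot 4 = -2 + 52 = 50$)
$g{\left(C,z \right)} = C + 50 z$ ($g{\left(C,z \right)} = 50 z + C = C + 50 z$)
$- g{\left(\frac{-17 + 18}{q{\left(-5 \right)} + 3},-73 \right)} = - (\frac{-17 + 18}{1 + 3} + 50 \left(-73\right)) = - (1 \cdot \frac{1}{4} - 3650) = - (\frac{1}{4} - 3650) = \left(-1\right) \left(- \frac{14599}{4}\right) = \frac{14599}{4}$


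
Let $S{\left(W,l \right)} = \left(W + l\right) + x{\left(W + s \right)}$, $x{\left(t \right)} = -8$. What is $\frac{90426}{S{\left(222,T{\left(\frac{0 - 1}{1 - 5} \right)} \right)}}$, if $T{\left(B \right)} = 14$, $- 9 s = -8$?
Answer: $\frac{15071}{38} \approx 396.61$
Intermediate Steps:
$s = \frac{8}{9}$ ($s = \left(- \frac{1}{9}\right) \left(-8\right) = \frac{8}{9} \approx 0.88889$)
$S{\left(W,l \right)} = -8 + W + l$ ($S{\left(W,l \right)} = \left(W + l\right) - 8 = -8 + W + l$)
$\frac{90426}{S{\left(222,T{\left(\frac{0 - 1}{1 - 5} \right)} \right)}} = \frac{90426}{-8 + 222 + 14} = \frac{90426}{228} = 90426 \cdot \frac{1}{228} = \frac{15071}{38}$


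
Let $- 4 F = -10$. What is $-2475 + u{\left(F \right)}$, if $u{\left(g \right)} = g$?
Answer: $- \frac{4945}{2} \approx -2472.5$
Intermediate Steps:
$F = \frac{5}{2}$ ($F = \left(- \frac{1}{4}\right) \left(-10\right) = \frac{5}{2} \approx 2.5$)
$-2475 + u{\left(F \right)} = -2475 + \frac{5}{2} = - \frac{4945}{2}$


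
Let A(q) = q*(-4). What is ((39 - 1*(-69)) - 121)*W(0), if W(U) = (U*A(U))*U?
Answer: 0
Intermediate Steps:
A(q) = -4*q
W(U) = -4*U³ (W(U) = (U*(-4*U))*U = (-4*U²)*U = -4*U³)
((39 - 1*(-69)) - 121)*W(0) = ((39 - 1*(-69)) - 121)*(-4*0³) = ((39 + 69) - 121)*(-4*0) = (108 - 121)*0 = -13*0 = 0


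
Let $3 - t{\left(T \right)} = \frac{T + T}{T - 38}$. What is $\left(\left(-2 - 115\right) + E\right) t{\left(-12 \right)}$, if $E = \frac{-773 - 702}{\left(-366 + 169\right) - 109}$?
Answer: $- \frac{240289}{850} \approx -282.69$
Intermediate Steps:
$t{\left(T \right)} = 3 - \frac{2 T}{-38 + T}$ ($t{\left(T \right)} = 3 - \frac{T + T}{T - 38} = 3 - \frac{2 T}{-38 + T}$)
$E = \frac{1475}{306}$ ($E = - \frac{1475}{-197 - 109} = - \frac{1475}{-306} = \left(-1475\right) \left(- \frac{1}{306}\right) = \frac{1475}{306} \approx 4.8203$)
$\left(\left(-2 - 115\right) + E\right) t{\left(-12 \right)} = \left(\left(-2 - 115\right) + \frac{1475}{306}\right) \frac{-114 - 12}{-38 - 12} = \left(-117 + \frac{1475}{306}\right) \frac{1}{-50} \left(-126\right) = - \frac{34327 \left(\left(- \frac{1}{50}\right) \left(-126\right)\right)}{306} = \left(- \frac{34327}{306}\right) \frac{63}{25} = - \frac{240289}{850}$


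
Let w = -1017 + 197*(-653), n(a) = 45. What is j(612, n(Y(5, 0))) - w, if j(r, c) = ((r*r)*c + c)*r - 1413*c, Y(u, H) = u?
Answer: 10315035373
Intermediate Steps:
w = -129658 (w = -1017 - 128641 = -129658)
j(r, c) = -1413*c + r*(c + c*r²) (j(r, c) = (r²*c + c)*r - 1413*c = (c*r² + c)*r - 1413*c = (c + c*r²)*r - 1413*c = r*(c + c*r²) - 1413*c = -1413*c + r*(c + c*r²))
j(612, n(Y(5, 0))) - w = 45*(-1413 + 612 + 612³) - 1*(-129658) = 45*(-1413 + 612 + 229220928) + 129658 = 45*229220127 + 129658 = 10314905715 + 129658 = 10315035373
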